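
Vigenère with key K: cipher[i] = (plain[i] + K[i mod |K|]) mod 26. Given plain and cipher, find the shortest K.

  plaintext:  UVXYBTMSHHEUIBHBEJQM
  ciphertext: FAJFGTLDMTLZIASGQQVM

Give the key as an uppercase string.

LFMHFAZ

  i= 0: F-U = 11 → L
  i= 1: A-V =  5 → F
  i= 2: J-X = 12 → M
  i= 3: F-Y =  7 → H
  i= 4: G-B =  5 → F
  i= 5: T-T =  0 → A
  i= 6: L-M = 25 → Z
  i= 7: D-S = 11 → L
  i= 8: M-H =  5 → F
  i= 9: T-H = 12 → M
  i=10: L-E =  7 → H
  i=11: Z-U =  5 → F
  i=12: I-I =  0 → A
  i=13: A-B = 25 → Z
  i=14: S-H = 11 → L
  i=15: G-B =  5 → F
  i=16: Q-E = 12 → M
  i=17: Q-J =  7 → H
  i=18: V-Q =  5 → F
  i=19: M-M =  0 → A
  shifts repeat with period 7: LFMHFAZ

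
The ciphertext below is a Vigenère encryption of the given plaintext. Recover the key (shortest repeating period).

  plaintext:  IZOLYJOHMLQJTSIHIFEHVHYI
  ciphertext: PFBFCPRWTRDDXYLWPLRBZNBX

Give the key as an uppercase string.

HGNUEGDP

  i= 0: P-I =  7 → H
  i= 1: F-Z =  6 → G
  i= 2: B-O = 13 → N
  i= 3: F-L = 20 → U
  i= 4: C-Y =  4 → E
  i= 5: P-J =  6 → G
  i= 6: R-O =  3 → D
  i= 7: W-H = 15 → P
  i= 8: T-M =  7 → H
  i= 9: R-L =  6 → G
  i=10: D-Q = 13 → N
  i=11: D-J = 20 → U
  i=12: X-T =  4 → E
  i=13: Y-S =  6 → G
  i=14: L-I =  3 → D
  i=15: W-H = 15 → P
  i=16: P-I =  7 → H
  i=17: L-F =  6 → G
  i=18: R-E = 13 → N
  i=19: B-H = 20 → U
  i=20: Z-V =  4 → E
  i=21: N-H =  6 → G
  i=22: B-Y =  3 → D
  i=23: X-I = 15 → P
  shifts repeat with period 8: HGNUEGDP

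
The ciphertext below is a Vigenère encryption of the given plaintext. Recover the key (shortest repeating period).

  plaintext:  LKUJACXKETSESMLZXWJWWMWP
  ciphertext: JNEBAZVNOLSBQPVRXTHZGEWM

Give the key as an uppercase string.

  i= 0: J-L = 24 → Y
  i= 1: N-K =  3 → D
  i= 2: E-U = 10 → K
  i= 3: B-J = 18 → S
  i= 4: A-A =  0 → A
  i= 5: Z-C = 23 → X
  i= 6: V-X = 24 → Y
  i= 7: N-K =  3 → D
  i= 8: O-E = 10 → K
  i= 9: L-T = 18 → S
  i=10: S-S =  0 → A
  i=11: B-E = 23 → X
  i=12: Q-S = 24 → Y
  i=13: P-M =  3 → D
  i=14: V-L = 10 → K
  i=15: R-Z = 18 → S
  i=16: X-X =  0 → A
  i=17: T-W = 23 → X
  i=18: H-J = 24 → Y
  i=19: Z-W =  3 → D
  i=20: G-W = 10 → K
  i=21: E-M = 18 → S
  i=22: W-W =  0 → A
  i=23: M-P = 23 → X
  shifts repeat with period 6: YDKSAX

YDKSAX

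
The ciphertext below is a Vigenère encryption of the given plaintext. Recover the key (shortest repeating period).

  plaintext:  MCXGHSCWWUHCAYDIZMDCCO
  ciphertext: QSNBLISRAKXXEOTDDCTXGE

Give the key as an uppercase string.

EQQV

  i= 0: Q-M =  4 → E
  i= 1: S-C = 16 → Q
  i= 2: N-X = 16 → Q
  i= 3: B-G = 21 → V
  i= 4: L-H =  4 → E
  i= 5: I-S = 16 → Q
  i= 6: S-C = 16 → Q
  i= 7: R-W = 21 → V
  i= 8: A-W =  4 → E
  i= 9: K-U = 16 → Q
  i=10: X-H = 16 → Q
  i=11: X-C = 21 → V
  i=12: E-A =  4 → E
  i=13: O-Y = 16 → Q
  i=14: T-D = 16 → Q
  i=15: D-I = 21 → V
  i=16: D-Z =  4 → E
  i=17: C-M = 16 → Q
  i=18: T-D = 16 → Q
  i=19: X-C = 21 → V
  i=20: G-C =  4 → E
  i=21: E-O = 16 → Q
  shifts repeat with period 4: EQQV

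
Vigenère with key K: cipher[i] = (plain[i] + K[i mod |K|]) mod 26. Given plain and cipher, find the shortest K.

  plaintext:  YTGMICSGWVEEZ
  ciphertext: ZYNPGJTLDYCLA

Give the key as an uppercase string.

BFHDYH

  i= 0: Z-Y =  1 → B
  i= 1: Y-T =  5 → F
  i= 2: N-G =  7 → H
  i= 3: P-M =  3 → D
  i= 4: G-I = 24 → Y
  i= 5: J-C =  7 → H
  i= 6: T-S =  1 → B
  i= 7: L-G =  5 → F
  i= 8: D-W =  7 → H
  i= 9: Y-V =  3 → D
  i=10: C-E = 24 → Y
  i=11: L-E =  7 → H
  i=12: A-Z =  1 → B
  shifts repeat with period 6: BFHDYH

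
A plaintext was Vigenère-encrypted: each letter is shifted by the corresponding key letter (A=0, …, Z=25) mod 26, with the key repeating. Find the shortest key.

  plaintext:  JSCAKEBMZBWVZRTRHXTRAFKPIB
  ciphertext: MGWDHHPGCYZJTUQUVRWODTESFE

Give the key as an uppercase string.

DOUDX

  i= 0: M-J =  3 → D
  i= 1: G-S = 14 → O
  i= 2: W-C = 20 → U
  i= 3: D-A =  3 → D
  i= 4: H-K = 23 → X
  i= 5: H-E =  3 → D
  i= 6: P-B = 14 → O
  i= 7: G-M = 20 → U
  i= 8: C-Z =  3 → D
  i= 9: Y-B = 23 → X
  i=10: Z-W =  3 → D
  i=11: J-V = 14 → O
  i=12: T-Z = 20 → U
  i=13: U-R =  3 → D
  i=14: Q-T = 23 → X
  i=15: U-R =  3 → D
  i=16: V-H = 14 → O
  i=17: R-X = 20 → U
  i=18: W-T =  3 → D
  i=19: O-R = 23 → X
  i=20: D-A =  3 → D
  i=21: T-F = 14 → O
  i=22: E-K = 20 → U
  i=23: S-P =  3 → D
  i=24: F-I = 23 → X
  i=25: E-B =  3 → D
  shifts repeat with period 5: DOUDX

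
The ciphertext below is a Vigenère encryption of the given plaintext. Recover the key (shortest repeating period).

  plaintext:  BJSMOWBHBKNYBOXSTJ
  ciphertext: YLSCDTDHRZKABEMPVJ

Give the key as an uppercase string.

  i= 0: Y-B = 23 → X
  i= 1: L-J =  2 → C
  i= 2: S-S =  0 → A
  i= 3: C-M = 16 → Q
  i= 4: D-O = 15 → P
  i= 5: T-W = 23 → X
  i= 6: D-B =  2 → C
  i= 7: H-H =  0 → A
  i= 8: R-B = 16 → Q
  i= 9: Z-K = 15 → P
  i=10: K-N = 23 → X
  i=11: A-Y =  2 → C
  i=12: B-B =  0 → A
  i=13: E-O = 16 → Q
  i=14: M-X = 15 → P
  i=15: P-S = 23 → X
  i=16: V-T =  2 → C
  i=17: J-J =  0 → A
  shifts repeat with period 5: XCAQP

XCAQP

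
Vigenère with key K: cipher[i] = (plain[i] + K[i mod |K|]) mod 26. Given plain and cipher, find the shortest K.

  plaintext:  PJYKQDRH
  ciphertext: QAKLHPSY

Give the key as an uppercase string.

  i= 0: Q-P =  1 → B
  i= 1: A-J = 17 → R
  i= 2: K-Y = 12 → M
  i= 3: L-K =  1 → B
  i= 4: H-Q = 17 → R
  i= 5: P-D = 12 → M
  i= 6: S-R =  1 → B
  i= 7: Y-H = 17 → R
  shifts repeat with period 3: BRM

BRM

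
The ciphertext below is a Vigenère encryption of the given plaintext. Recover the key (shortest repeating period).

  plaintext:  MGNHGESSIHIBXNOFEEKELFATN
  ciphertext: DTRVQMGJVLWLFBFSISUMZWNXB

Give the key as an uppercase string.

  i= 0: D-M = 17 → R
  i= 1: T-G = 13 → N
  i= 2: R-N =  4 → E
  i= 3: V-H = 14 → O
  i= 4: Q-G = 10 → K
  i= 5: M-E =  8 → I
  i= 6: G-S = 14 → O
  i= 7: J-S = 17 → R
  i= 8: V-I = 13 → N
  i= 9: L-H =  4 → E
  i=10: W-I = 14 → O
  i=11: L-B = 10 → K
  i=12: F-X =  8 → I
  i=13: B-N = 14 → O
  i=14: F-O = 17 → R
  i=15: S-F = 13 → N
  i=16: I-E =  4 → E
  i=17: S-E = 14 → O
  i=18: U-K = 10 → K
  i=19: M-E =  8 → I
  i=20: Z-L = 14 → O
  i=21: W-F = 17 → R
  i=22: N-A = 13 → N
  i=23: X-T =  4 → E
  i=24: B-N = 14 → O
  shifts repeat with period 7: RNEOKIO

RNEOKIO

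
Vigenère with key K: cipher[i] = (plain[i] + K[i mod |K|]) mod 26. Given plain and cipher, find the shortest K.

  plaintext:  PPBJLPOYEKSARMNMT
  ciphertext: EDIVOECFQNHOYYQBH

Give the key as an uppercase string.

  i= 0: E-P = 15 → P
  i= 1: D-P = 14 → O
  i= 2: I-B =  7 → H
  i= 3: V-J = 12 → M
  i= 4: O-L =  3 → D
  i= 5: E-P = 15 → P
  i= 6: C-O = 14 → O
  i= 7: F-Y =  7 → H
  i= 8: Q-E = 12 → M
  i= 9: N-K =  3 → D
  i=10: H-S = 15 → P
  i=11: O-A = 14 → O
  i=12: Y-R =  7 → H
  i=13: Y-M = 12 → M
  i=14: Q-N =  3 → D
  i=15: B-M = 15 → P
  i=16: H-T = 14 → O
  shifts repeat with period 5: POHMD

POHMD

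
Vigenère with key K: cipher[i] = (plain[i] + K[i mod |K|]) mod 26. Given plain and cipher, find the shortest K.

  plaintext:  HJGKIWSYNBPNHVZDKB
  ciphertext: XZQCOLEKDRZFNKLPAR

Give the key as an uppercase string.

  i= 0: X-H = 16 → Q
  i= 1: Z-J = 16 → Q
  i= 2: Q-G = 10 → K
  i= 3: C-K = 18 → S
  i= 4: O-I =  6 → G
  i= 5: L-W = 15 → P
  i= 6: E-S = 12 → M
  i= 7: K-Y = 12 → M
  i= 8: D-N = 16 → Q
  i= 9: R-B = 16 → Q
  i=10: Z-P = 10 → K
  i=11: F-N = 18 → S
  i=12: N-H =  6 → G
  i=13: K-V = 15 → P
  i=14: L-Z = 12 → M
  i=15: P-D = 12 → M
  i=16: A-K = 16 → Q
  i=17: R-B = 16 → Q
  shifts repeat with period 8: QQKSGPMM

QQKSGPMM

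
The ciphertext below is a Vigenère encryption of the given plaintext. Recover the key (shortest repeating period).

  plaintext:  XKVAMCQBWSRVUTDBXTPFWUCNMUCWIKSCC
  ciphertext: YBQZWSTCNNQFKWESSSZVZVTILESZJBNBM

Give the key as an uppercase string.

BRVZKQD

  i= 0: Y-X =  1 → B
  i= 1: B-K = 17 → R
  i= 2: Q-V = 21 → V
  i= 3: Z-A = 25 → Z
  i= 4: W-M = 10 → K
  i= 5: S-C = 16 → Q
  i= 6: T-Q =  3 → D
  i= 7: C-B =  1 → B
  i= 8: N-W = 17 → R
  i= 9: N-S = 21 → V
  i=10: Q-R = 25 → Z
  i=11: F-V = 10 → K
  i=12: K-U = 16 → Q
  i=13: W-T =  3 → D
  i=14: E-D =  1 → B
  i=15: S-B = 17 → R
  i=16: S-X = 21 → V
  i=17: S-T = 25 → Z
  i=18: Z-P = 10 → K
  i=19: V-F = 16 → Q
  i=20: Z-W =  3 → D
  i=21: V-U =  1 → B
  i=22: T-C = 17 → R
  i=23: I-N = 21 → V
  i=24: L-M = 25 → Z
  i=25: E-U = 10 → K
  i=26: S-C = 16 → Q
  i=27: Z-W =  3 → D
  i=28: J-I =  1 → B
  i=29: B-K = 17 → R
  i=30: N-S = 21 → V
  i=31: B-C = 25 → Z
  i=32: M-C = 10 → K
  shifts repeat with period 7: BRVZKQD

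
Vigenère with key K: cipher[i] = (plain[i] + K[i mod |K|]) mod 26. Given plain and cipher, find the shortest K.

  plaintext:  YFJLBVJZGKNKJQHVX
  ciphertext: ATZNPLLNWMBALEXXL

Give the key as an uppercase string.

COQ

  i= 0: A-Y =  2 → C
  i= 1: T-F = 14 → O
  i= 2: Z-J = 16 → Q
  i= 3: N-L =  2 → C
  i= 4: P-B = 14 → O
  i= 5: L-V = 16 → Q
  i= 6: L-J =  2 → C
  i= 7: N-Z = 14 → O
  i= 8: W-G = 16 → Q
  i= 9: M-K =  2 → C
  i=10: B-N = 14 → O
  i=11: A-K = 16 → Q
  i=12: L-J =  2 → C
  i=13: E-Q = 14 → O
  i=14: X-H = 16 → Q
  i=15: X-V =  2 → C
  i=16: L-X = 14 → O
  shifts repeat with period 3: COQ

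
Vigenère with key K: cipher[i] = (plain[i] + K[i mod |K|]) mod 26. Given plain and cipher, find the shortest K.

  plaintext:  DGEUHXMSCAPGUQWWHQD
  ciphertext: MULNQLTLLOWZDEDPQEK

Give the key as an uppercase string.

JOHT

  i= 0: M-D =  9 → J
  i= 1: U-G = 14 → O
  i= 2: L-E =  7 → H
  i= 3: N-U = 19 → T
  i= 4: Q-H =  9 → J
  i= 5: L-X = 14 → O
  i= 6: T-M =  7 → H
  i= 7: L-S = 19 → T
  i= 8: L-C =  9 → J
  i= 9: O-A = 14 → O
  i=10: W-P =  7 → H
  i=11: Z-G = 19 → T
  i=12: D-U =  9 → J
  i=13: E-Q = 14 → O
  i=14: D-W =  7 → H
  i=15: P-W = 19 → T
  i=16: Q-H =  9 → J
  i=17: E-Q = 14 → O
  i=18: K-D =  7 → H
  shifts repeat with period 4: JOHT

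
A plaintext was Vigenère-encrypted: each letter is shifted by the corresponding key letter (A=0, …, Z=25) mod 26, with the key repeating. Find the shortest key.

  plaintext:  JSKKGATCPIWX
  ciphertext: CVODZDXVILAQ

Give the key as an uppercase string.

  i= 0: C-J = 19 → T
  i= 1: V-S =  3 → D
  i= 2: O-K =  4 → E
  i= 3: D-K = 19 → T
  i= 4: Z-G = 19 → T
  i= 5: D-A =  3 → D
  i= 6: X-T =  4 → E
  i= 7: V-C = 19 → T
  i= 8: I-P = 19 → T
  i= 9: L-I =  3 → D
  i=10: A-W =  4 → E
  i=11: Q-X = 19 → T
  shifts repeat with period 4: TDET

TDET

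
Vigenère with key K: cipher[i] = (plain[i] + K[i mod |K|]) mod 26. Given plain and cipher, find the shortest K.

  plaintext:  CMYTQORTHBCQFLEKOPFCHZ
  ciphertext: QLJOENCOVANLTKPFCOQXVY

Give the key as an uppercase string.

  i= 0: Q-C = 14 → O
  i= 1: L-M = 25 → Z
  i= 2: J-Y = 11 → L
  i= 3: O-T = 21 → V
  i= 4: E-Q = 14 → O
  i= 5: N-O = 25 → Z
  i= 6: C-R = 11 → L
  i= 7: O-T = 21 → V
  i= 8: V-H = 14 → O
  i= 9: A-B = 25 → Z
  i=10: N-C = 11 → L
  i=11: L-Q = 21 → V
  i=12: T-F = 14 → O
  i=13: K-L = 25 → Z
  i=14: P-E = 11 → L
  i=15: F-K = 21 → V
  i=16: C-O = 14 → O
  i=17: O-P = 25 → Z
  i=18: Q-F = 11 → L
  i=19: X-C = 21 → V
  i=20: V-H = 14 → O
  i=21: Y-Z = 25 → Z
  shifts repeat with period 4: OZLV

OZLV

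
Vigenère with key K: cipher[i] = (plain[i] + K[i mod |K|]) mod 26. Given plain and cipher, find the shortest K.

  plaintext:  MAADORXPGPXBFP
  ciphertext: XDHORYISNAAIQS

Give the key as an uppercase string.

  i= 0: X-M = 11 → L
  i= 1: D-A =  3 → D
  i= 2: H-A =  7 → H
  i= 3: O-D = 11 → L
  i= 4: R-O =  3 → D
  i= 5: Y-R =  7 → H
  i= 6: I-X = 11 → L
  i= 7: S-P =  3 → D
  i= 8: N-G =  7 → H
  i= 9: A-P = 11 → L
  i=10: A-X =  3 → D
  i=11: I-B =  7 → H
  i=12: Q-F = 11 → L
  i=13: S-P =  3 → D
  shifts repeat with period 3: LDH

LDH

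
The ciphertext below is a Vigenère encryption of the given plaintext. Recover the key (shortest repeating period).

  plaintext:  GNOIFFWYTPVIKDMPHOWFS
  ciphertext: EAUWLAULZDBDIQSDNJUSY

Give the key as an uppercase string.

  i= 0: E-G = 24 → Y
  i= 1: A-N = 13 → N
  i= 2: U-O =  6 → G
  i= 3: W-I = 14 → O
  i= 4: L-F =  6 → G
  i= 5: A-F = 21 → V
  i= 6: U-W = 24 → Y
  i= 7: L-Y = 13 → N
  i= 8: Z-T =  6 → G
  i= 9: D-P = 14 → O
  i=10: B-V =  6 → G
  i=11: D-I = 21 → V
  i=12: I-K = 24 → Y
  i=13: Q-D = 13 → N
  i=14: S-M =  6 → G
  i=15: D-P = 14 → O
  i=16: N-H =  6 → G
  i=17: J-O = 21 → V
  i=18: U-W = 24 → Y
  i=19: S-F = 13 → N
  i=20: Y-S =  6 → G
  shifts repeat with period 6: YNGOGV

YNGOGV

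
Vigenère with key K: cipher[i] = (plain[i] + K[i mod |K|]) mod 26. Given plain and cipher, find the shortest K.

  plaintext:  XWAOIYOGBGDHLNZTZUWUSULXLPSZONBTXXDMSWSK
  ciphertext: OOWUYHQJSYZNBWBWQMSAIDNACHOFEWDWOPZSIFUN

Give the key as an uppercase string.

  i= 0: O-X = 17 → R
  i= 1: O-W = 18 → S
  i= 2: W-A = 22 → W
  i= 3: U-O =  6 → G
  i= 4: Y-I = 16 → Q
  i= 5: H-Y =  9 → J
  i= 6: Q-O =  2 → C
  i= 7: J-G =  3 → D
  i= 8: S-B = 17 → R
  i= 9: Y-G = 18 → S
  i=10: Z-D = 22 → W
  i=11: N-H =  6 → G
  i=12: B-L = 16 → Q
  i=13: W-N =  9 → J
  i=14: B-Z =  2 → C
  i=15: W-T =  3 → D
  i=16: Q-Z = 17 → R
  i=17: M-U = 18 → S
  i=18: S-W = 22 → W
  i=19: A-U =  6 → G
  i=20: I-S = 16 → Q
  i=21: D-U =  9 → J
  i=22: N-L =  2 → C
  i=23: A-X =  3 → D
  i=24: C-L = 17 → R
  i=25: H-P = 18 → S
  i=26: O-S = 22 → W
  i=27: F-Z =  6 → G
  i=28: E-O = 16 → Q
  i=29: W-N =  9 → J
  i=30: D-B =  2 → C
  i=31: W-T =  3 → D
  i=32: O-X = 17 → R
  i=33: P-X = 18 → S
  i=34: Z-D = 22 → W
  i=35: S-M =  6 → G
  i=36: I-S = 16 → Q
  i=37: F-W =  9 → J
  i=38: U-S =  2 → C
  i=39: N-K =  3 → D
  shifts repeat with period 8: RSWGQJCD

RSWGQJCD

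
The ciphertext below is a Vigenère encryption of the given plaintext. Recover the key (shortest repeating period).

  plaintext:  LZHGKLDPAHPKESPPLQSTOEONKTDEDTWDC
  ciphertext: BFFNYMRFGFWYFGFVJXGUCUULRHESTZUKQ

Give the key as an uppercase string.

QGYHOBO

  i= 0: B-L = 16 → Q
  i= 1: F-Z =  6 → G
  i= 2: F-H = 24 → Y
  i= 3: N-G =  7 → H
  i= 4: Y-K = 14 → O
  i= 5: M-L =  1 → B
  i= 6: R-D = 14 → O
  i= 7: F-P = 16 → Q
  i= 8: G-A =  6 → G
  i= 9: F-H = 24 → Y
  i=10: W-P =  7 → H
  i=11: Y-K = 14 → O
  i=12: F-E =  1 → B
  i=13: G-S = 14 → O
  i=14: F-P = 16 → Q
  i=15: V-P =  6 → G
  i=16: J-L = 24 → Y
  i=17: X-Q =  7 → H
  i=18: G-S = 14 → O
  i=19: U-T =  1 → B
  i=20: C-O = 14 → O
  i=21: U-E = 16 → Q
  i=22: U-O =  6 → G
  i=23: L-N = 24 → Y
  i=24: R-K =  7 → H
  i=25: H-T = 14 → O
  i=26: E-D =  1 → B
  i=27: S-E = 14 → O
  i=28: T-D = 16 → Q
  i=29: Z-T =  6 → G
  i=30: U-W = 24 → Y
  i=31: K-D =  7 → H
  i=32: Q-C = 14 → O
  shifts repeat with period 7: QGYHOBO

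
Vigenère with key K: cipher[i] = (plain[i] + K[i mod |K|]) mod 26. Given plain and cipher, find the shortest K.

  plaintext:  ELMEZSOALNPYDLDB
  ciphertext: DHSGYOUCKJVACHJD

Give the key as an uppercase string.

ZWGC

  i= 0: D-E = 25 → Z
  i= 1: H-L = 22 → W
  i= 2: S-M =  6 → G
  i= 3: G-E =  2 → C
  i= 4: Y-Z = 25 → Z
  i= 5: O-S = 22 → W
  i= 6: U-O =  6 → G
  i= 7: C-A =  2 → C
  i= 8: K-L = 25 → Z
  i= 9: J-N = 22 → W
  i=10: V-P =  6 → G
  i=11: A-Y =  2 → C
  i=12: C-D = 25 → Z
  i=13: H-L = 22 → W
  i=14: J-D =  6 → G
  i=15: D-B =  2 → C
  shifts repeat with period 4: ZWGC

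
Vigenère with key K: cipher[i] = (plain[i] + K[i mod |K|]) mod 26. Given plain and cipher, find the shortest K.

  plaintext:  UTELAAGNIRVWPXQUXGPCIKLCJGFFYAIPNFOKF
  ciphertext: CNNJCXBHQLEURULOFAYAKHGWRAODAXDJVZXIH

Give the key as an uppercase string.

IUJYCXVU

  i= 0: C-U =  8 → I
  i= 1: N-T = 20 → U
  i= 2: N-E =  9 → J
  i= 3: J-L = 24 → Y
  i= 4: C-A =  2 → C
  i= 5: X-A = 23 → X
  i= 6: B-G = 21 → V
  i= 7: H-N = 20 → U
  i= 8: Q-I =  8 → I
  i= 9: L-R = 20 → U
  i=10: E-V =  9 → J
  i=11: U-W = 24 → Y
  i=12: R-P =  2 → C
  i=13: U-X = 23 → X
  i=14: L-Q = 21 → V
  i=15: O-U = 20 → U
  i=16: F-X =  8 → I
  i=17: A-G = 20 → U
  i=18: Y-P =  9 → J
  i=19: A-C = 24 → Y
  i=20: K-I =  2 → C
  i=21: H-K = 23 → X
  i=22: G-L = 21 → V
  i=23: W-C = 20 → U
  i=24: R-J =  8 → I
  i=25: A-G = 20 → U
  i=26: O-F =  9 → J
  i=27: D-F = 24 → Y
  i=28: A-Y =  2 → C
  i=29: X-A = 23 → X
  i=30: D-I = 21 → V
  i=31: J-P = 20 → U
  i=32: V-N =  8 → I
  i=33: Z-F = 20 → U
  i=34: X-O =  9 → J
  i=35: I-K = 24 → Y
  i=36: H-F =  2 → C
  shifts repeat with period 8: IUJYCXVU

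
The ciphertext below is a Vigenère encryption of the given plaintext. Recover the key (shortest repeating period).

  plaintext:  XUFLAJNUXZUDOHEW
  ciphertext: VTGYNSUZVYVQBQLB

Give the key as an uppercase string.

YZBNNJHF

  i= 0: V-X = 24 → Y
  i= 1: T-U = 25 → Z
  i= 2: G-F =  1 → B
  i= 3: Y-L = 13 → N
  i= 4: N-A = 13 → N
  i= 5: S-J =  9 → J
  i= 6: U-N =  7 → H
  i= 7: Z-U =  5 → F
  i= 8: V-X = 24 → Y
  i= 9: Y-Z = 25 → Z
  i=10: V-U =  1 → B
  i=11: Q-D = 13 → N
  i=12: B-O = 13 → N
  i=13: Q-H =  9 → J
  i=14: L-E =  7 → H
  i=15: B-W =  5 → F
  shifts repeat with period 8: YZBNNJHF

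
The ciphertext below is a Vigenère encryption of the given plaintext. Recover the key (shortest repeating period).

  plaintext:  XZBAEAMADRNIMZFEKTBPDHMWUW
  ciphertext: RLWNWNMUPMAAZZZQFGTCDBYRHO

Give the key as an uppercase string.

  i= 0: R-X = 20 → U
  i= 1: L-Z = 12 → M
  i= 2: W-B = 21 → V
  i= 3: N-A = 13 → N
  i= 4: W-E = 18 → S
  i= 5: N-A = 13 → N
  i= 6: M-M =  0 → A
  i= 7: U-A = 20 → U
  i= 8: P-D = 12 → M
  i= 9: M-R = 21 → V
  i=10: A-N = 13 → N
  i=11: A-I = 18 → S
  i=12: Z-M = 13 → N
  i=13: Z-Z =  0 → A
  i=14: Z-F = 20 → U
  i=15: Q-E = 12 → M
  i=16: F-K = 21 → V
  i=17: G-T = 13 → N
  i=18: T-B = 18 → S
  i=19: C-P = 13 → N
  i=20: D-D =  0 → A
  i=21: B-H = 20 → U
  i=22: Y-M = 12 → M
  i=23: R-W = 21 → V
  i=24: H-U = 13 → N
  i=25: O-W = 18 → S
  shifts repeat with period 7: UMVNSNA

UMVNSNA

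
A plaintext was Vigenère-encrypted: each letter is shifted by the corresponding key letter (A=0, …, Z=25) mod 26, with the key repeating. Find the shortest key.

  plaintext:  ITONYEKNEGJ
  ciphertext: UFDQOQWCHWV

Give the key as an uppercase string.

  i= 0: U-I = 12 → M
  i= 1: F-T = 12 → M
  i= 2: D-O = 15 → P
  i= 3: Q-N =  3 → D
  i= 4: O-Y = 16 → Q
  i= 5: Q-E = 12 → M
  i= 6: W-K = 12 → M
  i= 7: C-N = 15 → P
  i= 8: H-E =  3 → D
  i= 9: W-G = 16 → Q
  i=10: V-J = 12 → M
  shifts repeat with period 5: MMPDQ

MMPDQ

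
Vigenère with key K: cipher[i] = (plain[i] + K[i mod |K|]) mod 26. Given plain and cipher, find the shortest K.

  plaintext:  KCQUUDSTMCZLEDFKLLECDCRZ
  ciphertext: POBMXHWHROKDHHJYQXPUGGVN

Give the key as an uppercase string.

  i= 0: P-K =  5 → F
  i= 1: O-C = 12 → M
  i= 2: B-Q = 11 → L
  i= 3: M-U = 18 → S
  i= 4: X-U =  3 → D
  i= 5: H-D =  4 → E
  i= 6: W-S =  4 → E
  i= 7: H-T = 14 → O
  i= 8: R-M =  5 → F
  i= 9: O-C = 12 → M
  i=10: K-Z = 11 → L
  i=11: D-L = 18 → S
  i=12: H-E =  3 → D
  i=13: H-D =  4 → E
  i=14: J-F =  4 → E
  i=15: Y-K = 14 → O
  i=16: Q-L =  5 → F
  i=17: X-L = 12 → M
  i=18: P-E = 11 → L
  i=19: U-C = 18 → S
  i=20: G-D =  3 → D
  i=21: G-C =  4 → E
  i=22: V-R =  4 → E
  i=23: N-Z = 14 → O
  shifts repeat with period 8: FMLSDEEO

FMLSDEEO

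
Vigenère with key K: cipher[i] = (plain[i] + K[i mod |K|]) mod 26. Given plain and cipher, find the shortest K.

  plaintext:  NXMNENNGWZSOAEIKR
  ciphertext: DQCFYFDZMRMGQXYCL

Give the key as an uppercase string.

QTQSUS

  i= 0: D-N = 16 → Q
  i= 1: Q-X = 19 → T
  i= 2: C-M = 16 → Q
  i= 3: F-N = 18 → S
  i= 4: Y-E = 20 → U
  i= 5: F-N = 18 → S
  i= 6: D-N = 16 → Q
  i= 7: Z-G = 19 → T
  i= 8: M-W = 16 → Q
  i= 9: R-Z = 18 → S
  i=10: M-S = 20 → U
  i=11: G-O = 18 → S
  i=12: Q-A = 16 → Q
  i=13: X-E = 19 → T
  i=14: Y-I = 16 → Q
  i=15: C-K = 18 → S
  i=16: L-R = 20 → U
  shifts repeat with period 6: QTQSUS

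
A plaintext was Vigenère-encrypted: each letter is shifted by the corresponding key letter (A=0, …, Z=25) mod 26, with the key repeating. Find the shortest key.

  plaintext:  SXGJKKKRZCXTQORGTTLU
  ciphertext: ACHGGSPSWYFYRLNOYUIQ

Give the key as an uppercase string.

IFBXW

  i= 0: A-S =  8 → I
  i= 1: C-X =  5 → F
  i= 2: H-G =  1 → B
  i= 3: G-J = 23 → X
  i= 4: G-K = 22 → W
  i= 5: S-K =  8 → I
  i= 6: P-K =  5 → F
  i= 7: S-R =  1 → B
  i= 8: W-Z = 23 → X
  i= 9: Y-C = 22 → W
  i=10: F-X =  8 → I
  i=11: Y-T =  5 → F
  i=12: R-Q =  1 → B
  i=13: L-O = 23 → X
  i=14: N-R = 22 → W
  i=15: O-G =  8 → I
  i=16: Y-T =  5 → F
  i=17: U-T =  1 → B
  i=18: I-L = 23 → X
  i=19: Q-U = 22 → W
  shifts repeat with period 5: IFBXW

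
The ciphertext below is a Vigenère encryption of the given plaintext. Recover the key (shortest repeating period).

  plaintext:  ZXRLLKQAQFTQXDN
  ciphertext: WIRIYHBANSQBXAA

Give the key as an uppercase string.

  i= 0: W-Z = 23 → X
  i= 1: I-X = 11 → L
  i= 2: R-R =  0 → A
  i= 3: I-L = 23 → X
  i= 4: Y-L = 13 → N
  i= 5: H-K = 23 → X
  i= 6: B-Q = 11 → L
  i= 7: A-A =  0 → A
  i= 8: N-Q = 23 → X
  i= 9: S-F = 13 → N
  i=10: Q-T = 23 → X
  i=11: B-Q = 11 → L
  i=12: X-X =  0 → A
  i=13: A-D = 23 → X
  i=14: A-N = 13 → N
  shifts repeat with period 5: XLAXN

XLAXN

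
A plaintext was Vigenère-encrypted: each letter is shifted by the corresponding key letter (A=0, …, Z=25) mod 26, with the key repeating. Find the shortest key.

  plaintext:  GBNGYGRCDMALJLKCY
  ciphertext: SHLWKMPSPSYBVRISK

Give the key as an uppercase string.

MGYQ

  i= 0: S-G = 12 → M
  i= 1: H-B =  6 → G
  i= 2: L-N = 24 → Y
  i= 3: W-G = 16 → Q
  i= 4: K-Y = 12 → M
  i= 5: M-G =  6 → G
  i= 6: P-R = 24 → Y
  i= 7: S-C = 16 → Q
  i= 8: P-D = 12 → M
  i= 9: S-M =  6 → G
  i=10: Y-A = 24 → Y
  i=11: B-L = 16 → Q
  i=12: V-J = 12 → M
  i=13: R-L =  6 → G
  i=14: I-K = 24 → Y
  i=15: S-C = 16 → Q
  i=16: K-Y = 12 → M
  shifts repeat with period 4: MGYQ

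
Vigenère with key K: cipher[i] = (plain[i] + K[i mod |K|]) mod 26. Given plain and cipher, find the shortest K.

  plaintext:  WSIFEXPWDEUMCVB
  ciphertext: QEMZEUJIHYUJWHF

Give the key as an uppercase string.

  i= 0: Q-W = 20 → U
  i= 1: E-S = 12 → M
  i= 2: M-I =  4 → E
  i= 3: Z-F = 20 → U
  i= 4: E-E =  0 → A
  i= 5: U-X = 23 → X
  i= 6: J-P = 20 → U
  i= 7: I-W = 12 → M
  i= 8: H-D =  4 → E
  i= 9: Y-E = 20 → U
  i=10: U-U =  0 → A
  i=11: J-M = 23 → X
  i=12: W-C = 20 → U
  i=13: H-V = 12 → M
  i=14: F-B =  4 → E
  shifts repeat with period 6: UMEUAX

UMEUAX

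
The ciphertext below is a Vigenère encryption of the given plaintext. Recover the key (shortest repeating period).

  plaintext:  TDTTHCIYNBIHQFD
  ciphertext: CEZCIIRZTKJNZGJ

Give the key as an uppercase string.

  i= 0: C-T =  9 → J
  i= 1: E-D =  1 → B
  i= 2: Z-T =  6 → G
  i= 3: C-T =  9 → J
  i= 4: I-H =  1 → B
  i= 5: I-C =  6 → G
  i= 6: R-I =  9 → J
  i= 7: Z-Y =  1 → B
  i= 8: T-N =  6 → G
  i= 9: K-B =  9 → J
  i=10: J-I =  1 → B
  i=11: N-H =  6 → G
  i=12: Z-Q =  9 → J
  i=13: G-F =  1 → B
  i=14: J-D =  6 → G
  shifts repeat with period 3: JBG

JBG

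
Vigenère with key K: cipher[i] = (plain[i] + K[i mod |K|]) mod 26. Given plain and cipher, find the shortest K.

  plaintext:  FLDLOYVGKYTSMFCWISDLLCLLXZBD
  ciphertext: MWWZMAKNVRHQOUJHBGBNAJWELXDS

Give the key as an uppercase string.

HLTOYCP

  i= 0: M-F =  7 → H
  i= 1: W-L = 11 → L
  i= 2: W-D = 19 → T
  i= 3: Z-L = 14 → O
  i= 4: M-O = 24 → Y
  i= 5: A-Y =  2 → C
  i= 6: K-V = 15 → P
  i= 7: N-G =  7 → H
  i= 8: V-K = 11 → L
  i= 9: R-Y = 19 → T
  i=10: H-T = 14 → O
  i=11: Q-S = 24 → Y
  i=12: O-M =  2 → C
  i=13: U-F = 15 → P
  i=14: J-C =  7 → H
  i=15: H-W = 11 → L
  i=16: B-I = 19 → T
  i=17: G-S = 14 → O
  i=18: B-D = 24 → Y
  i=19: N-L =  2 → C
  i=20: A-L = 15 → P
  i=21: J-C =  7 → H
  i=22: W-L = 11 → L
  i=23: E-L = 19 → T
  i=24: L-X = 14 → O
  i=25: X-Z = 24 → Y
  i=26: D-B =  2 → C
  i=27: S-D = 15 → P
  shifts repeat with period 7: HLTOYCP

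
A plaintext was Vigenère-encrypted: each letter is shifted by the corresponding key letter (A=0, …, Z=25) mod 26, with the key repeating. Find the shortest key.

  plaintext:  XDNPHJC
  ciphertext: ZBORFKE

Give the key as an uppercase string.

CYB

  i= 0: Z-X =  2 → C
  i= 1: B-D = 24 → Y
  i= 2: O-N =  1 → B
  i= 3: R-P =  2 → C
  i= 4: F-H = 24 → Y
  i= 5: K-J =  1 → B
  i= 6: E-C =  2 → C
  shifts repeat with period 3: CYB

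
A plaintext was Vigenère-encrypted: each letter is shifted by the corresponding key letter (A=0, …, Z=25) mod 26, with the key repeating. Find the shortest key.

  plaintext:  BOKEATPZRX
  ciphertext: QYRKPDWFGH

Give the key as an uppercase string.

PKHG

  i= 0: Q-B = 15 → P
  i= 1: Y-O = 10 → K
  i= 2: R-K =  7 → H
  i= 3: K-E =  6 → G
  i= 4: P-A = 15 → P
  i= 5: D-T = 10 → K
  i= 6: W-P =  7 → H
  i= 7: F-Z =  6 → G
  i= 8: G-R = 15 → P
  i= 9: H-X = 10 → K
  shifts repeat with period 4: PKHG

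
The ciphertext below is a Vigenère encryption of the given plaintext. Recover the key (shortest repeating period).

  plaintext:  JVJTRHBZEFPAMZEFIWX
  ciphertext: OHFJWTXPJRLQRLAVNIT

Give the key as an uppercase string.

  i= 0: O-J =  5 → F
  i= 1: H-V = 12 → M
  i= 2: F-J = 22 → W
  i= 3: J-T = 16 → Q
  i= 4: W-R =  5 → F
  i= 5: T-H = 12 → M
  i= 6: X-B = 22 → W
  i= 7: P-Z = 16 → Q
  i= 8: J-E =  5 → F
  i= 9: R-F = 12 → M
  i=10: L-P = 22 → W
  i=11: Q-A = 16 → Q
  i=12: R-M =  5 → F
  i=13: L-Z = 12 → M
  i=14: A-E = 22 → W
  i=15: V-F = 16 → Q
  i=16: N-I =  5 → F
  i=17: I-W = 12 → M
  i=18: T-X = 22 → W
  shifts repeat with period 4: FMWQ

FMWQ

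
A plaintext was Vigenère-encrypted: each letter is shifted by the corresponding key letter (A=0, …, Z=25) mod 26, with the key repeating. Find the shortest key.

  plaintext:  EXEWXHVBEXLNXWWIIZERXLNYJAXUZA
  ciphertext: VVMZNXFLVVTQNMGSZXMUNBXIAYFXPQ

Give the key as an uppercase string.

RYIDQQKK

  i= 0: V-E = 17 → R
  i= 1: V-X = 24 → Y
  i= 2: M-E =  8 → I
  i= 3: Z-W =  3 → D
  i= 4: N-X = 16 → Q
  i= 5: X-H = 16 → Q
  i= 6: F-V = 10 → K
  i= 7: L-B = 10 → K
  i= 8: V-E = 17 → R
  i= 9: V-X = 24 → Y
  i=10: T-L =  8 → I
  i=11: Q-N =  3 → D
  i=12: N-X = 16 → Q
  i=13: M-W = 16 → Q
  i=14: G-W = 10 → K
  i=15: S-I = 10 → K
  i=16: Z-I = 17 → R
  i=17: X-Z = 24 → Y
  i=18: M-E =  8 → I
  i=19: U-R =  3 → D
  i=20: N-X = 16 → Q
  i=21: B-L = 16 → Q
  i=22: X-N = 10 → K
  i=23: I-Y = 10 → K
  i=24: A-J = 17 → R
  i=25: Y-A = 24 → Y
  i=26: F-X =  8 → I
  i=27: X-U =  3 → D
  i=28: P-Z = 16 → Q
  i=29: Q-A = 16 → Q
  shifts repeat with period 8: RYIDQQKK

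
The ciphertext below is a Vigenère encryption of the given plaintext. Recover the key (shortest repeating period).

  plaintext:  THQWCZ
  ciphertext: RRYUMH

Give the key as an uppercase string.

  i= 0: R-T = 24 → Y
  i= 1: R-H = 10 → K
  i= 2: Y-Q =  8 → I
  i= 3: U-W = 24 → Y
  i= 4: M-C = 10 → K
  i= 5: H-Z =  8 → I
  shifts repeat with period 3: YKI

YKI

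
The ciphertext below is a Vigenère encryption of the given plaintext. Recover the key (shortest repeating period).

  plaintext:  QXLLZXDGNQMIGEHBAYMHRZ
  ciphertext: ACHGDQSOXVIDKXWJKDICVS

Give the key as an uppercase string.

KFWVETPI

  i= 0: A-Q = 10 → K
  i= 1: C-X =  5 → F
  i= 2: H-L = 22 → W
  i= 3: G-L = 21 → V
  i= 4: D-Z =  4 → E
  i= 5: Q-X = 19 → T
  i= 6: S-D = 15 → P
  i= 7: O-G =  8 → I
  i= 8: X-N = 10 → K
  i= 9: V-Q =  5 → F
  i=10: I-M = 22 → W
  i=11: D-I = 21 → V
  i=12: K-G =  4 → E
  i=13: X-E = 19 → T
  i=14: W-H = 15 → P
  i=15: J-B =  8 → I
  i=16: K-A = 10 → K
  i=17: D-Y =  5 → F
  i=18: I-M = 22 → W
  i=19: C-H = 21 → V
  i=20: V-R =  4 → E
  i=21: S-Z = 19 → T
  shifts repeat with period 8: KFWVETPI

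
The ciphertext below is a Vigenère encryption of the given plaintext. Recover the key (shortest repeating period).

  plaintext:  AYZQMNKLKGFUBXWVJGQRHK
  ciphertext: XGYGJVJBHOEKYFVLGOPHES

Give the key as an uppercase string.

XIZQ

  i= 0: X-A = 23 → X
  i= 1: G-Y =  8 → I
  i= 2: Y-Z = 25 → Z
  i= 3: G-Q = 16 → Q
  i= 4: J-M = 23 → X
  i= 5: V-N =  8 → I
  i= 6: J-K = 25 → Z
  i= 7: B-L = 16 → Q
  i= 8: H-K = 23 → X
  i= 9: O-G =  8 → I
  i=10: E-F = 25 → Z
  i=11: K-U = 16 → Q
  i=12: Y-B = 23 → X
  i=13: F-X =  8 → I
  i=14: V-W = 25 → Z
  i=15: L-V = 16 → Q
  i=16: G-J = 23 → X
  i=17: O-G =  8 → I
  i=18: P-Q = 25 → Z
  i=19: H-R = 16 → Q
  i=20: E-H = 23 → X
  i=21: S-K =  8 → I
  shifts repeat with period 4: XIZQ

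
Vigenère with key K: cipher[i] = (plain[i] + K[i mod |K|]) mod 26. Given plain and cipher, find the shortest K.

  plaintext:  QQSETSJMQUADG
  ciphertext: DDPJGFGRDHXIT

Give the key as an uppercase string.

NNXF

  i= 0: D-Q = 13 → N
  i= 1: D-Q = 13 → N
  i= 2: P-S = 23 → X
  i= 3: J-E =  5 → F
  i= 4: G-T = 13 → N
  i= 5: F-S = 13 → N
  i= 6: G-J = 23 → X
  i= 7: R-M =  5 → F
  i= 8: D-Q = 13 → N
  i= 9: H-U = 13 → N
  i=10: X-A = 23 → X
  i=11: I-D =  5 → F
  i=12: T-G = 13 → N
  shifts repeat with period 4: NNXF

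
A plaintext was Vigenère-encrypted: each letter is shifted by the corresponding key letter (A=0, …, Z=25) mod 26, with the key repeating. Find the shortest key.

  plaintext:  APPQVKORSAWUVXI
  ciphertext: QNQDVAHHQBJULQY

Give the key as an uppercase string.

  i= 0: Q-A = 16 → Q
  i= 1: N-P = 24 → Y
  i= 2: Q-P =  1 → B
  i= 3: D-Q = 13 → N
  i= 4: V-V =  0 → A
  i= 5: A-K = 16 → Q
  i= 6: H-O = 19 → T
  i= 7: H-R = 16 → Q
  i= 8: Q-S = 24 → Y
  i= 9: B-A =  1 → B
  i=10: J-W = 13 → N
  i=11: U-U =  0 → A
  i=12: L-V = 16 → Q
  i=13: Q-X = 19 → T
  i=14: Y-I = 16 → Q
  shifts repeat with period 7: QYBNAQT

QYBNAQT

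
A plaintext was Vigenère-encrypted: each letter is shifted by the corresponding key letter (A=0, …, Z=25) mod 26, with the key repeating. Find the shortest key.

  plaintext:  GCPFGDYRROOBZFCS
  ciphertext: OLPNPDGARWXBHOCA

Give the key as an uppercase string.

  i= 0: O-G =  8 → I
  i= 1: L-C =  9 → J
  i= 2: P-P =  0 → A
  i= 3: N-F =  8 → I
  i= 4: P-G =  9 → J
  i= 5: D-D =  0 → A
  i= 6: G-Y =  8 → I
  i= 7: A-R =  9 → J
  i= 8: R-R =  0 → A
  i= 9: W-O =  8 → I
  i=10: X-O =  9 → J
  i=11: B-B =  0 → A
  i=12: H-Z =  8 → I
  i=13: O-F =  9 → J
  i=14: C-C =  0 → A
  i=15: A-S =  8 → I
  shifts repeat with period 3: IJA

IJA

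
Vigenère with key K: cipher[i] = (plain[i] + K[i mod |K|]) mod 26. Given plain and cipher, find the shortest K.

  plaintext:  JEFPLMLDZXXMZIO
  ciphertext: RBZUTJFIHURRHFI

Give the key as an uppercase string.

  i= 0: R-J =  8 → I
  i= 1: B-E = 23 → X
  i= 2: Z-F = 20 → U
  i= 3: U-P =  5 → F
  i= 4: T-L =  8 → I
  i= 5: J-M = 23 → X
  i= 6: F-L = 20 → U
  i= 7: I-D =  5 → F
  i= 8: H-Z =  8 → I
  i= 9: U-X = 23 → X
  i=10: R-X = 20 → U
  i=11: R-M =  5 → F
  i=12: H-Z =  8 → I
  i=13: F-I = 23 → X
  i=14: I-O = 20 → U
  shifts repeat with period 4: IXUF

IXUF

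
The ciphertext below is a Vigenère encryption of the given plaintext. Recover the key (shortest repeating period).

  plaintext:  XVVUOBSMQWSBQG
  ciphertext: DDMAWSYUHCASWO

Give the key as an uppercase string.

GIR

  i= 0: D-X =  6 → G
  i= 1: D-V =  8 → I
  i= 2: M-V = 17 → R
  i= 3: A-U =  6 → G
  i= 4: W-O =  8 → I
  i= 5: S-B = 17 → R
  i= 6: Y-S =  6 → G
  i= 7: U-M =  8 → I
  i= 8: H-Q = 17 → R
  i= 9: C-W =  6 → G
  i=10: A-S =  8 → I
  i=11: S-B = 17 → R
  i=12: W-Q =  6 → G
  i=13: O-G =  8 → I
  shifts repeat with period 3: GIR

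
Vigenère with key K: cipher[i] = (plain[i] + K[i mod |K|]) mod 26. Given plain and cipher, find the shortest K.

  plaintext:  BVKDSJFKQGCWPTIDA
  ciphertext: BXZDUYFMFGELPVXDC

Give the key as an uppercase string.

  i= 0: B-B =  0 → A
  i= 1: X-V =  2 → C
  i= 2: Z-K = 15 → P
  i= 3: D-D =  0 → A
  i= 4: U-S =  2 → C
  i= 5: Y-J = 15 → P
  i= 6: F-F =  0 → A
  i= 7: M-K =  2 → C
  i= 8: F-Q = 15 → P
  i= 9: G-G =  0 → A
  i=10: E-C =  2 → C
  i=11: L-W = 15 → P
  i=12: P-P =  0 → A
  i=13: V-T =  2 → C
  i=14: X-I = 15 → P
  i=15: D-D =  0 → A
  i=16: C-A =  2 → C
  shifts repeat with period 3: ACP

ACP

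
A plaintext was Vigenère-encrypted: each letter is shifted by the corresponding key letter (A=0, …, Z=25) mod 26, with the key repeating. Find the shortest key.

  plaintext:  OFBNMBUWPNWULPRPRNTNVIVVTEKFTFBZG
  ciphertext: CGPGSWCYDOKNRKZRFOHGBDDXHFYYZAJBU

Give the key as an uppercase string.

  i= 0: C-O = 14 → O
  i= 1: G-F =  1 → B
  i= 2: P-B = 14 → O
  i= 3: G-N = 19 → T
  i= 4: S-M =  6 → G
  i= 5: W-B = 21 → V
  i= 6: C-U =  8 → I
  i= 7: Y-W =  2 → C
  i= 8: D-P = 14 → O
  i= 9: O-N =  1 → B
  i=10: K-W = 14 → O
  i=11: N-U = 19 → T
  i=12: R-L =  6 → G
  i=13: K-P = 21 → V
  i=14: Z-R =  8 → I
  i=15: R-P =  2 → C
  i=16: F-R = 14 → O
  i=17: O-N =  1 → B
  i=18: H-T = 14 → O
  i=19: G-N = 19 → T
  i=20: B-V =  6 → G
  i=21: D-I = 21 → V
  i=22: D-V =  8 → I
  i=23: X-V =  2 → C
  i=24: H-T = 14 → O
  i=25: F-E =  1 → B
  i=26: Y-K = 14 → O
  i=27: Y-F = 19 → T
  i=28: Z-T =  6 → G
  i=29: A-F = 21 → V
  i=30: J-B =  8 → I
  i=31: B-Z =  2 → C
  i=32: U-G = 14 → O
  shifts repeat with period 8: OBOTGVIC

OBOTGVIC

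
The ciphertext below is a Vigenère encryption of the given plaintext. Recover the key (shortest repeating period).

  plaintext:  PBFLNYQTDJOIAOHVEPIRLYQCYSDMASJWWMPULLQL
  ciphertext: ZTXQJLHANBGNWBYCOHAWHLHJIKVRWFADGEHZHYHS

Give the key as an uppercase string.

KSSFWNRH

  i= 0: Z-P = 10 → K
  i= 1: T-B = 18 → S
  i= 2: X-F = 18 → S
  i= 3: Q-L =  5 → F
  i= 4: J-N = 22 → W
  i= 5: L-Y = 13 → N
  i= 6: H-Q = 17 → R
  i= 7: A-T =  7 → H
  i= 8: N-D = 10 → K
  i= 9: B-J = 18 → S
  i=10: G-O = 18 → S
  i=11: N-I =  5 → F
  i=12: W-A = 22 → W
  i=13: B-O = 13 → N
  i=14: Y-H = 17 → R
  i=15: C-V =  7 → H
  i=16: O-E = 10 → K
  i=17: H-P = 18 → S
  i=18: A-I = 18 → S
  i=19: W-R =  5 → F
  i=20: H-L = 22 → W
  i=21: L-Y = 13 → N
  i=22: H-Q = 17 → R
  i=23: J-C =  7 → H
  i=24: I-Y = 10 → K
  i=25: K-S = 18 → S
  i=26: V-D = 18 → S
  i=27: R-M =  5 → F
  i=28: W-A = 22 → W
  i=29: F-S = 13 → N
  i=30: A-J = 17 → R
  i=31: D-W =  7 → H
  i=32: G-W = 10 → K
  i=33: E-M = 18 → S
  i=34: H-P = 18 → S
  i=35: Z-U =  5 → F
  i=36: H-L = 22 → W
  i=37: Y-L = 13 → N
  i=38: H-Q = 17 → R
  i=39: S-L =  7 → H
  shifts repeat with period 8: KSSFWNRH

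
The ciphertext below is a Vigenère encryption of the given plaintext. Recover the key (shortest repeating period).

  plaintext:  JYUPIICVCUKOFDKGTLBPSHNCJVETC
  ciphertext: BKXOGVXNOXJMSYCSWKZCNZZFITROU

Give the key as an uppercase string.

  i= 0: B-J = 18 → S
  i= 1: K-Y = 12 → M
  i= 2: X-U =  3 → D
  i= 3: O-P = 25 → Z
  i= 4: G-I = 24 → Y
  i= 5: V-I = 13 → N
  i= 6: X-C = 21 → V
  i= 7: N-V = 18 → S
  i= 8: O-C = 12 → M
  i= 9: X-U =  3 → D
  i=10: J-K = 25 → Z
  i=11: M-O = 24 → Y
  i=12: S-F = 13 → N
  i=13: Y-D = 21 → V
  i=14: C-K = 18 → S
  i=15: S-G = 12 → M
  i=16: W-T =  3 → D
  i=17: K-L = 25 → Z
  i=18: Z-B = 24 → Y
  i=19: C-P = 13 → N
  i=20: N-S = 21 → V
  i=21: Z-H = 18 → S
  i=22: Z-N = 12 → M
  i=23: F-C =  3 → D
  i=24: I-J = 25 → Z
  i=25: T-V = 24 → Y
  i=26: R-E = 13 → N
  i=27: O-T = 21 → V
  i=28: U-C = 18 → S
  shifts repeat with period 7: SMDZYNV

SMDZYNV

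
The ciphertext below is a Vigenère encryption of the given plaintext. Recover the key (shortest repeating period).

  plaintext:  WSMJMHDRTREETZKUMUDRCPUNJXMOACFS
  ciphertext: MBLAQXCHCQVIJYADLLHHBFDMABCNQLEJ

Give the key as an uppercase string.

  i= 0: M-W = 16 → Q
  i= 1: B-S =  9 → J
  i= 2: L-M = 25 → Z
  i= 3: A-J = 17 → R
  i= 4: Q-M =  4 → E
  i= 5: X-H = 16 → Q
  i= 6: C-D = 25 → Z
  i= 7: H-R = 16 → Q
  i= 8: C-T =  9 → J
  i= 9: Q-R = 25 → Z
  i=10: V-E = 17 → R
  i=11: I-E =  4 → E
  i=12: J-T = 16 → Q
  i=13: Y-Z = 25 → Z
  i=14: A-K = 16 → Q
  i=15: D-U =  9 → J
  i=16: L-M = 25 → Z
  i=17: L-U = 17 → R
  i=18: H-D =  4 → E
  i=19: H-R = 16 → Q
  i=20: B-C = 25 → Z
  i=21: F-P = 16 → Q
  i=22: D-U =  9 → J
  i=23: M-N = 25 → Z
  i=24: A-J = 17 → R
  i=25: B-X =  4 → E
  i=26: C-M = 16 → Q
  i=27: N-O = 25 → Z
  i=28: Q-A = 16 → Q
  i=29: L-C =  9 → J
  i=30: E-F = 25 → Z
  i=31: J-S = 17 → R
  shifts repeat with period 7: QJZREQZ

QJZREQZ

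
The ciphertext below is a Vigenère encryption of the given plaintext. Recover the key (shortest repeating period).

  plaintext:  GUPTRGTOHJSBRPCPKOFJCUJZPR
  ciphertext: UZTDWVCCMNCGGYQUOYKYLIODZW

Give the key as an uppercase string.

  i= 0: U-G = 14 → O
  i= 1: Z-U =  5 → F
  i= 2: T-P =  4 → E
  i= 3: D-T = 10 → K
  i= 4: W-R =  5 → F
  i= 5: V-G = 15 → P
  i= 6: C-T =  9 → J
  i= 7: C-O = 14 → O
  i= 8: M-H =  5 → F
  i= 9: N-J =  4 → E
  i=10: C-S = 10 → K
  i=11: G-B =  5 → F
  i=12: G-R = 15 → P
  i=13: Y-P =  9 → J
  i=14: Q-C = 14 → O
  i=15: U-P =  5 → F
  i=16: O-K =  4 → E
  i=17: Y-O = 10 → K
  i=18: K-F =  5 → F
  i=19: Y-J = 15 → P
  i=20: L-C =  9 → J
  i=21: I-U = 14 → O
  i=22: O-J =  5 → F
  i=23: D-Z =  4 → E
  i=24: Z-P = 10 → K
  i=25: W-R =  5 → F
  shifts repeat with period 7: OFEKFPJ

OFEKFPJ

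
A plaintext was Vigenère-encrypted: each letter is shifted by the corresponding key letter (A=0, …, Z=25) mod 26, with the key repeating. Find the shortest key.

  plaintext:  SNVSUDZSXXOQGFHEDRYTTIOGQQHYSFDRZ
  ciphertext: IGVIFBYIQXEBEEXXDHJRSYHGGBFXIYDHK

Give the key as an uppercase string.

QTAQLYZ

  i= 0: I-S = 16 → Q
  i= 1: G-N = 19 → T
  i= 2: V-V =  0 → A
  i= 3: I-S = 16 → Q
  i= 4: F-U = 11 → L
  i= 5: B-D = 24 → Y
  i= 6: Y-Z = 25 → Z
  i= 7: I-S = 16 → Q
  i= 8: Q-X = 19 → T
  i= 9: X-X =  0 → A
  i=10: E-O = 16 → Q
  i=11: B-Q = 11 → L
  i=12: E-G = 24 → Y
  i=13: E-F = 25 → Z
  i=14: X-H = 16 → Q
  i=15: X-E = 19 → T
  i=16: D-D =  0 → A
  i=17: H-R = 16 → Q
  i=18: J-Y = 11 → L
  i=19: R-T = 24 → Y
  i=20: S-T = 25 → Z
  i=21: Y-I = 16 → Q
  i=22: H-O = 19 → T
  i=23: G-G =  0 → A
  i=24: G-Q = 16 → Q
  i=25: B-Q = 11 → L
  i=26: F-H = 24 → Y
  i=27: X-Y = 25 → Z
  i=28: I-S = 16 → Q
  i=29: Y-F = 19 → T
  i=30: D-D =  0 → A
  i=31: H-R = 16 → Q
  i=32: K-Z = 11 → L
  shifts repeat with period 7: QTAQLYZ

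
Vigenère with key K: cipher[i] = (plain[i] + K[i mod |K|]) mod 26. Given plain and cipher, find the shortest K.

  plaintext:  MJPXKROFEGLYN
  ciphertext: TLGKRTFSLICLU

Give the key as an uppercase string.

HCRN

  i= 0: T-M =  7 → H
  i= 1: L-J =  2 → C
  i= 2: G-P = 17 → R
  i= 3: K-X = 13 → N
  i= 4: R-K =  7 → H
  i= 5: T-R =  2 → C
  i= 6: F-O = 17 → R
  i= 7: S-F = 13 → N
  i= 8: L-E =  7 → H
  i= 9: I-G =  2 → C
  i=10: C-L = 17 → R
  i=11: L-Y = 13 → N
  i=12: U-N =  7 → H
  shifts repeat with period 4: HCRN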